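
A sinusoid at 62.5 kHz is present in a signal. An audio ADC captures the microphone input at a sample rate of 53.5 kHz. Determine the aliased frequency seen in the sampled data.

9 kHz

62.5 kHz mod fs = 9 kHz.
9 kHz ≤ fs/2 = 26.75 kHz, appears at 9 kHz.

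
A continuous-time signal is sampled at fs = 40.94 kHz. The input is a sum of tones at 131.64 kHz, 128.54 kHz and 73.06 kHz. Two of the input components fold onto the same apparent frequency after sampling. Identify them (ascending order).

fs/2 = 20.47 kHz.
131.64 kHz mod fs = 8.82 kHz.
8.82 kHz ≤ fs/2 = 20.47 kHz, appears at 8.82 kHz.
128.54 kHz mod fs = 5.72 kHz.
5.72 kHz ≤ fs/2 = 20.47 kHz, appears at 5.72 kHz.
73.06 kHz mod fs = 32.12 kHz.
32.12 kHz > fs/2 = 20.47 kHz, folds to fs − 32.12 kHz = 8.82 kHz.
73.06 kHz and 131.64 kHz both map to 8.82 kHz.

73.06 kHz, 131.64 kHz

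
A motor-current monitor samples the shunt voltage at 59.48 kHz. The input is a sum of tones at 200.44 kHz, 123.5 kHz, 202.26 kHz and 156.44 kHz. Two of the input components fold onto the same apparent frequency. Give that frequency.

22 kHz

fs/2 = 29.74 kHz.
200.44 kHz mod fs = 22 kHz.
22 kHz ≤ fs/2 = 29.74 kHz, appears at 22 kHz.
123.5 kHz mod fs = 4.54 kHz.
4.54 kHz ≤ fs/2 = 29.74 kHz, appears at 4.54 kHz.
202.26 kHz mod fs = 23.82 kHz.
23.82 kHz ≤ fs/2 = 29.74 kHz, appears at 23.82 kHz.
156.44 kHz mod fs = 37.48 kHz.
37.48 kHz > fs/2 = 29.74 kHz, folds to fs − 37.48 kHz = 22 kHz.
156.44 kHz and 200.44 kHz both map to 22 kHz.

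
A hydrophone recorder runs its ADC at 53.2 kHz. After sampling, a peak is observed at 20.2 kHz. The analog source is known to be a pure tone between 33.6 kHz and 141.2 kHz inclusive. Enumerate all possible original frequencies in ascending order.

73.4 kHz, 86.2 kHz, 126.6 kHz, 139.4 kHz

Frequencies that alias to 20.2 kHz are k·fs ± 20.2 kHz for integer k ≥ 0.
k=0: 20.2 kHz.
k=1: 33 kHz, 73.4 kHz.
k=2: 86.2 kHz, 126.6 kHz.
k=3: 139.4 kHz, 179.8 kHz.
k=4: 192.6 kHz, 233 kHz.
Within [33.6 kHz, 141.2 kHz]: 73.4 kHz, 86.2 kHz, 126.6 kHz, 139.4 kHz.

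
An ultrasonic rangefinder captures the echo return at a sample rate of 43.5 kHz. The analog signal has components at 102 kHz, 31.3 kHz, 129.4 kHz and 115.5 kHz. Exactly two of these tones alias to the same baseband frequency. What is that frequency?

15 kHz

fs/2 = 21.75 kHz.
102 kHz mod fs = 15 kHz.
15 kHz ≤ fs/2 = 21.75 kHz, appears at 15 kHz.
31.3 kHz > fs/2 = 21.75 kHz, folds to fs − 31.3 kHz = 12.2 kHz.
129.4 kHz mod fs = 42.4 kHz.
42.4 kHz > fs/2 = 21.75 kHz, folds to fs − 42.4 kHz = 1.1 kHz.
115.5 kHz mod fs = 28.5 kHz.
28.5 kHz > fs/2 = 21.75 kHz, folds to fs − 28.5 kHz = 15 kHz.
102 kHz and 115.5 kHz both map to 15 kHz.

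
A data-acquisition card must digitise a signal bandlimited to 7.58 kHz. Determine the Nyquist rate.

15.16 kHz

Nyquist rate = 2 × 7.58 kHz = 15.16 kHz.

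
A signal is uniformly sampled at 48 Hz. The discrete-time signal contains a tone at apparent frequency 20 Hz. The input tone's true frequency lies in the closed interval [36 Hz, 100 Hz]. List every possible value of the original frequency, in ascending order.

68 Hz, 76 Hz

Frequencies that alias to 20 Hz are k·fs ± 20 Hz for integer k ≥ 0.
k=0: 20 Hz.
k=1: 28 Hz, 68 Hz.
k=2: 76 Hz, 116 Hz.
k=3: 124 Hz, 164 Hz.
Within [36 Hz, 100 Hz]: 68 Hz, 76 Hz.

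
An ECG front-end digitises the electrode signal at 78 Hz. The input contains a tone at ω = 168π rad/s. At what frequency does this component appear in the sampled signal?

ω = 168π rad/s → f = ω/(2π) = 84 Hz.
84 Hz mod fs = 6 Hz.
6 Hz ≤ fs/2 = 39 Hz, appears at 6 Hz.

6 Hz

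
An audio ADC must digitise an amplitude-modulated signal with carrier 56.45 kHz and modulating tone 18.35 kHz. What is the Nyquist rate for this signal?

AM sidebands sit at fc ± fm = 38.1 kHz and 74.8 kHz.
Highest-frequency component: 74.8 kHz.
Nyquist rate = 2 × 74.8 kHz = 149.6 kHz.

149.6 kHz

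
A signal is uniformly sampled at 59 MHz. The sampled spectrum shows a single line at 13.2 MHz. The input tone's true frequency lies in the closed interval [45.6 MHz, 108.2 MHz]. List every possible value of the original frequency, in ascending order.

Frequencies that alias to 13.2 MHz are k·fs ± 13.2 MHz for integer k ≥ 0.
k=0: 13.2 MHz.
k=1: 45.8 MHz, 72.2 MHz.
k=2: 104.8 MHz, 131.2 MHz.
k=3: 163.8 MHz, 190.2 MHz.
Within [45.6 MHz, 108.2 MHz]: 45.8 MHz, 72.2 MHz, 104.8 MHz.

45.8 MHz, 72.2 MHz, 104.8 MHz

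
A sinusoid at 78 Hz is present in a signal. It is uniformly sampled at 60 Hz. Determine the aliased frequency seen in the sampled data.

18 Hz

78 Hz mod fs = 18 Hz.
18 Hz ≤ fs/2 = 30 Hz, appears at 18 Hz.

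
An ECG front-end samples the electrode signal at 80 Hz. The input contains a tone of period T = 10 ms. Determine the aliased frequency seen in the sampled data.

T = 10 ms → f = 1/T = 100 Hz.
100 Hz mod fs = 20 Hz.
20 Hz ≤ fs/2 = 40 Hz, appears at 20 Hz.

20 Hz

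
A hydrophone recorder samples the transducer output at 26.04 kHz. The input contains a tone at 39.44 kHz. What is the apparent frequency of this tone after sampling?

12.64 kHz

39.44 kHz mod fs = 13.4 kHz.
13.4 kHz > fs/2 = 13.02 kHz, folds to fs − 13.4 kHz = 12.64 kHz.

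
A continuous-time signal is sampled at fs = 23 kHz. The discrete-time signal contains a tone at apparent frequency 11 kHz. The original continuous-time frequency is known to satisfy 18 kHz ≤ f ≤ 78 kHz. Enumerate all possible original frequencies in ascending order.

34 kHz, 35 kHz, 57 kHz, 58 kHz

Frequencies that alias to 11 kHz are k·fs ± 11 kHz for integer k ≥ 0.
k=0: 11 kHz.
k=1: 12 kHz, 34 kHz.
k=2: 35 kHz, 57 kHz.
k=3: 58 kHz, 80 kHz.
k=4: 81 kHz, 103 kHz.
Within [18 kHz, 78 kHz]: 34 kHz, 35 kHz, 57 kHz, 58 kHz.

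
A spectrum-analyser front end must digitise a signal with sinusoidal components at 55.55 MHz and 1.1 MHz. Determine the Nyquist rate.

111.1 MHz

Highest-frequency component: 55.55 MHz.
Nyquist rate = 2 × 55.55 MHz = 111.1 MHz.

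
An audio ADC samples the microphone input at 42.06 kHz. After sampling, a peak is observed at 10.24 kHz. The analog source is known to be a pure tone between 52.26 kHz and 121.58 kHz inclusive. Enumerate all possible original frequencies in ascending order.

52.3 kHz, 73.88 kHz, 94.36 kHz, 115.94 kHz

Frequencies that alias to 10.24 kHz are k·fs ± 10.24 kHz for integer k ≥ 0.
k=0: 10.24 kHz.
k=1: 31.82 kHz, 52.3 kHz.
k=2: 73.88 kHz, 94.36 kHz.
k=3: 115.94 kHz, 136.42 kHz.
k=4: 158 kHz, 178.48 kHz.
Within [52.26 kHz, 121.58 kHz]: 52.3 kHz, 73.88 kHz, 94.36 kHz, 115.94 kHz.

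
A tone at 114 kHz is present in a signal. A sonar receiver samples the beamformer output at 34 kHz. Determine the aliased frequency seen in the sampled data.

114 kHz mod fs = 12 kHz.
12 kHz ≤ fs/2 = 17 kHz, appears at 12 kHz.

12 kHz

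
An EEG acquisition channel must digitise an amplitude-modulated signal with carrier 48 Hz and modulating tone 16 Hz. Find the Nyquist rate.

AM sidebands sit at fc ± fm = 32 Hz and 64 Hz.
Highest-frequency component: 64 Hz.
Nyquist rate = 2 × 64 Hz = 128 Hz.

128 Hz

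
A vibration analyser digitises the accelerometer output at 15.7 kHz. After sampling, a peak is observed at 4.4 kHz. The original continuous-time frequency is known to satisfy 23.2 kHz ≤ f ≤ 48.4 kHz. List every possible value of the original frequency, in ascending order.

Frequencies that alias to 4.4 kHz are k·fs ± 4.4 kHz for integer k ≥ 0.
k=0: 4.4 kHz.
k=1: 11.3 kHz, 20.1 kHz.
k=2: 27 kHz, 35.8 kHz.
k=3: 42.7 kHz, 51.5 kHz.
k=4: 58.4 kHz, 67.2 kHz.
Within [23.2 kHz, 48.4 kHz]: 27 kHz, 35.8 kHz, 42.7 kHz.

27 kHz, 35.8 kHz, 42.7 kHz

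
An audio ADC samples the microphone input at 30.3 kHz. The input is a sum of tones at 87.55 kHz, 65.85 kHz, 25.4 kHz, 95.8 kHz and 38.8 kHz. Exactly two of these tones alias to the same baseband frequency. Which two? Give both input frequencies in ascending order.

25.4 kHz, 95.8 kHz

fs/2 = 15.15 kHz.
87.55 kHz mod fs = 26.95 kHz.
26.95 kHz > fs/2 = 15.15 kHz, folds to fs − 26.95 kHz = 3.35 kHz.
65.85 kHz mod fs = 5.25 kHz.
5.25 kHz ≤ fs/2 = 15.15 kHz, appears at 5.25 kHz.
25.4 kHz > fs/2 = 15.15 kHz, folds to fs − 25.4 kHz = 4.9 kHz.
95.8 kHz mod fs = 4.9 kHz.
4.9 kHz ≤ fs/2 = 15.15 kHz, appears at 4.9 kHz.
38.8 kHz mod fs = 8.5 kHz.
8.5 kHz ≤ fs/2 = 15.15 kHz, appears at 8.5 kHz.
25.4 kHz and 95.8 kHz both map to 4.9 kHz.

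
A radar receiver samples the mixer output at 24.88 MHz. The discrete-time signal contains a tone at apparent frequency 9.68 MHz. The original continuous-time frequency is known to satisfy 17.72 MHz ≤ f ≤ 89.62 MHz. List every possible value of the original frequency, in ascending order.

34.56 MHz, 40.08 MHz, 59.44 MHz, 64.96 MHz, 84.32 MHz

Frequencies that alias to 9.68 MHz are k·fs ± 9.68 MHz for integer k ≥ 0.
k=0: 9.68 MHz.
k=1: 15.2 MHz, 34.56 MHz.
k=2: 40.08 MHz, 59.44 MHz.
k=3: 64.96 MHz, 84.32 MHz.
k=4: 89.84 MHz, 109.2 MHz.
Within [17.72 MHz, 89.62 MHz]: 34.56 MHz, 40.08 MHz, 59.44 MHz, 64.96 MHz, 84.32 MHz.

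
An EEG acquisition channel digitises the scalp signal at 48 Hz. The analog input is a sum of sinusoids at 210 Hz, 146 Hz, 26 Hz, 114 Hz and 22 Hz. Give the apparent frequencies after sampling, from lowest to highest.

2 Hz, 18 Hz, 22 Hz

fs/2 = 24 Hz.
210 Hz mod fs = 18 Hz.
18 Hz ≤ fs/2 = 24 Hz, appears at 18 Hz.
146 Hz mod fs = 2 Hz.
2 Hz ≤ fs/2 = 24 Hz, appears at 2 Hz.
26 Hz > fs/2 = 24 Hz, folds to fs − 26 Hz = 22 Hz.
114 Hz mod fs = 18 Hz.
18 Hz ≤ fs/2 = 24 Hz, appears at 18 Hz.
22 Hz ≤ fs/2 = 24 Hz, passes unchanged.
Distinct values: {2 Hz, 18 Hz, 22 Hz}.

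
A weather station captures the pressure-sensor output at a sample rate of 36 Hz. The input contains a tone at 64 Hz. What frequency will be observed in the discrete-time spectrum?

64 Hz mod fs = 28 Hz.
28 Hz > fs/2 = 18 Hz, folds to fs − 28 Hz = 8 Hz.

8 Hz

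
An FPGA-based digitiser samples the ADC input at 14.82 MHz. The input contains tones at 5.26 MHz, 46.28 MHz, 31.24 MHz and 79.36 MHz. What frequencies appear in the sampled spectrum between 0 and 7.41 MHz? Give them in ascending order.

fs/2 = 7.41 MHz.
5.26 MHz ≤ fs/2 = 7.41 MHz, passes unchanged.
46.28 MHz mod fs = 1.82 MHz.
1.82 MHz ≤ fs/2 = 7.41 MHz, appears at 1.82 MHz.
31.24 MHz mod fs = 1.6 MHz.
1.6 MHz ≤ fs/2 = 7.41 MHz, appears at 1.6 MHz.
79.36 MHz mod fs = 5.26 MHz.
5.26 MHz ≤ fs/2 = 7.41 MHz, appears at 5.26 MHz.
Distinct values: {1.6 MHz, 1.82 MHz, 5.26 MHz}.

1.6 MHz, 1.82 MHz, 5.26 MHz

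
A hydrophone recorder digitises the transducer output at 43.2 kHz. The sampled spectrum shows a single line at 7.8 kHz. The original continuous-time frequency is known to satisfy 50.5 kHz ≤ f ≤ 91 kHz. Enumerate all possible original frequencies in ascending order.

Frequencies that alias to 7.8 kHz are k·fs ± 7.8 kHz for integer k ≥ 0.
k=0: 7.8 kHz.
k=1: 35.4 kHz, 51 kHz.
k=2: 78.6 kHz, 94.2 kHz.
k=3: 121.8 kHz, 137.4 kHz.
Within [50.5 kHz, 91 kHz]: 51 kHz, 78.6 kHz.

51 kHz, 78.6 kHz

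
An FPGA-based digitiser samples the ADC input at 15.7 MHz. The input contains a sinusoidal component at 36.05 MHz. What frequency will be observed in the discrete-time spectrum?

36.05 MHz mod fs = 4.65 MHz.
4.65 MHz ≤ fs/2 = 7.85 MHz, appears at 4.65 MHz.

4.65 MHz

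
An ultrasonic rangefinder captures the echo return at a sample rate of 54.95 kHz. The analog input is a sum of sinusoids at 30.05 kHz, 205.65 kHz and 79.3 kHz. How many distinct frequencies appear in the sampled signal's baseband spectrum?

3

fs/2 = 27.475 kHz.
30.05 kHz > fs/2 = 27.475 kHz, folds to fs − 30.05 kHz = 24.9 kHz.
205.65 kHz mod fs = 40.8 kHz.
40.8 kHz > fs/2 = 27.475 kHz, folds to fs − 40.8 kHz = 14.15 kHz.
79.3 kHz mod fs = 24.35 kHz.
24.35 kHz ≤ fs/2 = 27.475 kHz, appears at 24.35 kHz.
Distinct values: {14.15 kHz, 24.35 kHz, 24.9 kHz} → 3.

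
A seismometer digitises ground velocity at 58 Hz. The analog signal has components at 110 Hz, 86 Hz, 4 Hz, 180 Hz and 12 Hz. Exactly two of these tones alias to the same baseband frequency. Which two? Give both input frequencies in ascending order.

110 Hz, 180 Hz

fs/2 = 29 Hz.
110 Hz mod fs = 52 Hz.
52 Hz > fs/2 = 29 Hz, folds to fs − 52 Hz = 6 Hz.
86 Hz mod fs = 28 Hz.
28 Hz ≤ fs/2 = 29 Hz, appears at 28 Hz.
4 Hz ≤ fs/2 = 29 Hz, passes unchanged.
180 Hz mod fs = 6 Hz.
6 Hz ≤ fs/2 = 29 Hz, appears at 6 Hz.
12 Hz ≤ fs/2 = 29 Hz, passes unchanged.
110 Hz and 180 Hz both map to 6 Hz.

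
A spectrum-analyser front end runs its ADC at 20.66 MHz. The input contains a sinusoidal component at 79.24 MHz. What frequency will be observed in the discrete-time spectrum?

79.24 MHz mod fs = 17.26 MHz.
17.26 MHz > fs/2 = 10.33 MHz, folds to fs − 17.26 MHz = 3.4 MHz.

3.4 MHz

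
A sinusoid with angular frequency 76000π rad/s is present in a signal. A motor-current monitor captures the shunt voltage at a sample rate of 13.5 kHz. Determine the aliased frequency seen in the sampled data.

2.5 kHz

ω = 76000π rad/s → f = ω/(2π) = 38000 Hz = 38 kHz.
38 kHz mod fs = 11 kHz.
11 kHz > fs/2 = 6.75 kHz, folds to fs − 11 kHz = 2.5 kHz.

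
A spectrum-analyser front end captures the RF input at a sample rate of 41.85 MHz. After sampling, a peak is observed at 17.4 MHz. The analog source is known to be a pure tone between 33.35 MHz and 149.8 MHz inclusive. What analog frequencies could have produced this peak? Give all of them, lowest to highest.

Frequencies that alias to 17.4 MHz are k·fs ± 17.4 MHz for integer k ≥ 0.
k=0: 17.4 MHz.
k=1: 24.45 MHz, 59.25 MHz.
k=2: 66.3 MHz, 101.1 MHz.
k=3: 108.15 MHz, 142.95 MHz.
k=4: 150 MHz, 184.8 MHz.
Within [33.35 MHz, 149.8 MHz]: 59.25 MHz, 66.3 MHz, 101.1 MHz, 108.15 MHz, 142.95 MHz.

59.25 MHz, 66.3 MHz, 101.1 MHz, 108.15 MHz, 142.95 MHz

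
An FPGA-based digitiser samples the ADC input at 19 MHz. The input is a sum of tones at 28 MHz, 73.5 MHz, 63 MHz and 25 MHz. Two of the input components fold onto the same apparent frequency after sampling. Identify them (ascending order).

fs/2 = 9.5 MHz.
28 MHz mod fs = 9 MHz.
9 MHz ≤ fs/2 = 9.5 MHz, appears at 9 MHz.
73.5 MHz mod fs = 16.5 MHz.
16.5 MHz > fs/2 = 9.5 MHz, folds to fs − 16.5 MHz = 2.5 MHz.
63 MHz mod fs = 6 MHz.
6 MHz ≤ fs/2 = 9.5 MHz, appears at 6 MHz.
25 MHz mod fs = 6 MHz.
6 MHz ≤ fs/2 = 9.5 MHz, appears at 6 MHz.
25 MHz and 63 MHz both map to 6 MHz.

25 MHz, 63 MHz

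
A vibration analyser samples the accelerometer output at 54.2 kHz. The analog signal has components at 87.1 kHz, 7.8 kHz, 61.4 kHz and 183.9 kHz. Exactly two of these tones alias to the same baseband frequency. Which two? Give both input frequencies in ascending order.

87.1 kHz, 183.9 kHz

fs/2 = 27.1 kHz.
87.1 kHz mod fs = 32.9 kHz.
32.9 kHz > fs/2 = 27.1 kHz, folds to fs − 32.9 kHz = 21.3 kHz.
7.8 kHz ≤ fs/2 = 27.1 kHz, passes unchanged.
61.4 kHz mod fs = 7.2 kHz.
7.2 kHz ≤ fs/2 = 27.1 kHz, appears at 7.2 kHz.
183.9 kHz mod fs = 21.3 kHz.
21.3 kHz ≤ fs/2 = 27.1 kHz, appears at 21.3 kHz.
87.1 kHz and 183.9 kHz both map to 21.3 kHz.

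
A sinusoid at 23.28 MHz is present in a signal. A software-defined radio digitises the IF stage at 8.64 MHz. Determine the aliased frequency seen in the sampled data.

2.64 MHz

23.28 MHz mod fs = 6 MHz.
6 MHz > fs/2 = 4.32 MHz, folds to fs − 6 MHz = 2.64 MHz.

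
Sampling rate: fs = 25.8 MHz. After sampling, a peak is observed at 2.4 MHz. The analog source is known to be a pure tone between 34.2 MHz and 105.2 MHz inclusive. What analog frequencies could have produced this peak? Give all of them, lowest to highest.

Frequencies that alias to 2.4 MHz are k·fs ± 2.4 MHz for integer k ≥ 0.
k=0: 2.4 MHz.
k=1: 23.4 MHz, 28.2 MHz.
k=2: 49.2 MHz, 54 MHz.
k=3: 75 MHz, 79.8 MHz.
k=4: 100.8 MHz, 105.6 MHz.
k=5: 126.6 MHz, 131.4 MHz.
Within [34.2 MHz, 105.2 MHz]: 49.2 MHz, 54 MHz, 75 MHz, 79.8 MHz, 100.8 MHz.

49.2 MHz, 54 MHz, 75 MHz, 79.8 MHz, 100.8 MHz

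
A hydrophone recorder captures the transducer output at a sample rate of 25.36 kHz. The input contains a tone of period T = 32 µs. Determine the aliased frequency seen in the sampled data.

T = 32 µs → f = 1/T = 31.25 kHz.
31.25 kHz mod fs = 5.89 kHz.
5.89 kHz ≤ fs/2 = 12.68 kHz, appears at 5.89 kHz.

5.89 kHz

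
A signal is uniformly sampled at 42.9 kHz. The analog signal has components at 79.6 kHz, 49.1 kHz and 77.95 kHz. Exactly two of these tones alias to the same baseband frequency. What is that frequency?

fs/2 = 21.45 kHz.
79.6 kHz mod fs = 36.7 kHz.
36.7 kHz > fs/2 = 21.45 kHz, folds to fs − 36.7 kHz = 6.2 kHz.
49.1 kHz mod fs = 6.2 kHz.
6.2 kHz ≤ fs/2 = 21.45 kHz, appears at 6.2 kHz.
77.95 kHz mod fs = 35.05 kHz.
35.05 kHz > fs/2 = 21.45 kHz, folds to fs − 35.05 kHz = 7.85 kHz.
49.1 kHz and 79.6 kHz both map to 6.2 kHz.

6.2 kHz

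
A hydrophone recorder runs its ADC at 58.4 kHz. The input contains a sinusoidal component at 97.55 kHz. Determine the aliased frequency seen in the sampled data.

97.55 kHz mod fs = 39.15 kHz.
39.15 kHz > fs/2 = 29.2 kHz, folds to fs − 39.15 kHz = 19.25 kHz.

19.25 kHz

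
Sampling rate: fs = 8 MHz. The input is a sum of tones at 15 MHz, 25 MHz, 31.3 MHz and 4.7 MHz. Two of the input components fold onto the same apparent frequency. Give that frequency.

fs/2 = 4 MHz.
15 MHz mod fs = 7 MHz.
7 MHz > fs/2 = 4 MHz, folds to fs − 7 MHz = 1 MHz.
25 MHz mod fs = 1 MHz.
1 MHz ≤ fs/2 = 4 MHz, appears at 1 MHz.
31.3 MHz mod fs = 7.3 MHz.
7.3 MHz > fs/2 = 4 MHz, folds to fs − 7.3 MHz = 0.7 MHz.
4.7 MHz > fs/2 = 4 MHz, folds to fs − 4.7 MHz = 3.3 MHz.
15 MHz and 25 MHz both map to 1 MHz.

1 MHz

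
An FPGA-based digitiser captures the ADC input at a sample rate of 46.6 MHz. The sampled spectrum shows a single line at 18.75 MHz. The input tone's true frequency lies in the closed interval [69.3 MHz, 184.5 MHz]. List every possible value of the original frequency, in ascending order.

74.45 MHz, 111.95 MHz, 121.05 MHz, 158.55 MHz, 167.65 MHz

Frequencies that alias to 18.75 MHz are k·fs ± 18.75 MHz for integer k ≥ 0.
k=0: 18.75 MHz.
k=1: 27.85 MHz, 65.35 MHz.
k=2: 74.45 MHz, 111.95 MHz.
k=3: 121.05 MHz, 158.55 MHz.
k=4: 167.65 MHz, 205.15 MHz.
k=5: 214.25 MHz, 251.75 MHz.
Within [69.3 MHz, 184.5 MHz]: 74.45 MHz, 111.95 MHz, 121.05 MHz, 158.55 MHz, 167.65 MHz.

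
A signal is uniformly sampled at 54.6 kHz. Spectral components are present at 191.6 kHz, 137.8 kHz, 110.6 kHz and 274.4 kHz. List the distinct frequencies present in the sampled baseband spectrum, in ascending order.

1.4 kHz, 26 kHz, 26.8 kHz

fs/2 = 27.3 kHz.
191.6 kHz mod fs = 27.8 kHz.
27.8 kHz > fs/2 = 27.3 kHz, folds to fs − 27.8 kHz = 26.8 kHz.
137.8 kHz mod fs = 28.6 kHz.
28.6 kHz > fs/2 = 27.3 kHz, folds to fs − 28.6 kHz = 26 kHz.
110.6 kHz mod fs = 1.4 kHz.
1.4 kHz ≤ fs/2 = 27.3 kHz, appears at 1.4 kHz.
274.4 kHz mod fs = 1.4 kHz.
1.4 kHz ≤ fs/2 = 27.3 kHz, appears at 1.4 kHz.
Distinct values: {1.4 kHz, 26 kHz, 26.8 kHz}.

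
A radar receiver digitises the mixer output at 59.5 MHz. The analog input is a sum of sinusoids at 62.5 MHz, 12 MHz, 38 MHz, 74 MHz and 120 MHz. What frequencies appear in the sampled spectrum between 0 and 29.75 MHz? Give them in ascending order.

fs/2 = 29.75 MHz.
62.5 MHz mod fs = 3 MHz.
3 MHz ≤ fs/2 = 29.75 MHz, appears at 3 MHz.
12 MHz ≤ fs/2 = 29.75 MHz, passes unchanged.
38 MHz > fs/2 = 29.75 MHz, folds to fs − 38 MHz = 21.5 MHz.
74 MHz mod fs = 14.5 MHz.
14.5 MHz ≤ fs/2 = 29.75 MHz, appears at 14.5 MHz.
120 MHz mod fs = 1 MHz.
1 MHz ≤ fs/2 = 29.75 MHz, appears at 1 MHz.
Distinct values: {1 MHz, 3 MHz, 12 MHz, 14.5 MHz, 21.5 MHz}.

1 MHz, 3 MHz, 12 MHz, 14.5 MHz, 21.5 MHz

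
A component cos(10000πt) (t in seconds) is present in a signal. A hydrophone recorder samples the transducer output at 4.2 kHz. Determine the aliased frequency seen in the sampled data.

ω = 10000π rad/s → f = ω/(2π) = 5000 Hz = 5 kHz.
5 kHz mod fs = 0.8 kHz.
0.8 kHz ≤ fs/2 = 2.1 kHz, appears at 0.8 kHz.

0.8 kHz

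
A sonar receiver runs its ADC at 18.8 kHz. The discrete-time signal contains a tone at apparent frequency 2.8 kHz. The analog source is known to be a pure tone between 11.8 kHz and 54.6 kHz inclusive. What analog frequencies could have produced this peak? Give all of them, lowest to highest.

16 kHz, 21.6 kHz, 34.8 kHz, 40.4 kHz, 53.6 kHz

Frequencies that alias to 2.8 kHz are k·fs ± 2.8 kHz for integer k ≥ 0.
k=0: 2.8 kHz.
k=1: 16 kHz, 21.6 kHz.
k=2: 34.8 kHz, 40.4 kHz.
k=3: 53.6 kHz, 59.2 kHz.
k=4: 72.4 kHz, 78 kHz.
Within [11.8 kHz, 54.6 kHz]: 16 kHz, 21.6 kHz, 34.8 kHz, 40.4 kHz, 53.6 kHz.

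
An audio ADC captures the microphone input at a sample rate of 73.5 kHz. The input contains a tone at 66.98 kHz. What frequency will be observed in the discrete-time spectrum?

66.98 kHz > fs/2 = 36.75 kHz, folds to fs − 66.98 kHz = 6.52 kHz.

6.52 kHz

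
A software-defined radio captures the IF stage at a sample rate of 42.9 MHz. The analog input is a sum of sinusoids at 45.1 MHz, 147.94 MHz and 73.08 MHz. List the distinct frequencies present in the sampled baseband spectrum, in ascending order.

2.2 MHz, 12.72 MHz, 19.24 MHz

fs/2 = 21.45 MHz.
45.1 MHz mod fs = 2.2 MHz.
2.2 MHz ≤ fs/2 = 21.45 MHz, appears at 2.2 MHz.
147.94 MHz mod fs = 19.24 MHz.
19.24 MHz ≤ fs/2 = 21.45 MHz, appears at 19.24 MHz.
73.08 MHz mod fs = 30.18 MHz.
30.18 MHz > fs/2 = 21.45 MHz, folds to fs − 30.18 MHz = 12.72 MHz.
Distinct values: {2.2 MHz, 12.72 MHz, 19.24 MHz}.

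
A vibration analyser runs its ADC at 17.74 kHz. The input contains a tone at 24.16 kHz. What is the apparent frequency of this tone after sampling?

24.16 kHz mod fs = 6.42 kHz.
6.42 kHz ≤ fs/2 = 8.87 kHz, appears at 6.42 kHz.

6.42 kHz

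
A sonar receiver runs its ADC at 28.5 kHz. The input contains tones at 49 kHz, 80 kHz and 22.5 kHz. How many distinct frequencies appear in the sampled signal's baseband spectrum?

fs/2 = 14.25 kHz.
49 kHz mod fs = 20.5 kHz.
20.5 kHz > fs/2 = 14.25 kHz, folds to fs − 20.5 kHz = 8 kHz.
80 kHz mod fs = 23 kHz.
23 kHz > fs/2 = 14.25 kHz, folds to fs − 23 kHz = 5.5 kHz.
22.5 kHz > fs/2 = 14.25 kHz, folds to fs − 22.5 kHz = 6 kHz.
Distinct values: {5.5 kHz, 6 kHz, 8 kHz} → 3.

3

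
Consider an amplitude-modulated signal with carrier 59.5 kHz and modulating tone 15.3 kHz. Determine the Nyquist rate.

AM sidebands sit at fc ± fm = 44.2 kHz and 74.8 kHz.
Highest-frequency component: 74.8 kHz.
Nyquist rate = 2 × 74.8 kHz = 149.6 kHz.

149.6 kHz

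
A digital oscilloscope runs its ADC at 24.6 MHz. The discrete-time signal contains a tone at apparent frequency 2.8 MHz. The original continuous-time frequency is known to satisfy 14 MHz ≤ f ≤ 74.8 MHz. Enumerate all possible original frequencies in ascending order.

21.8 MHz, 27.4 MHz, 46.4 MHz, 52 MHz, 71 MHz

Frequencies that alias to 2.8 MHz are k·fs ± 2.8 MHz for integer k ≥ 0.
k=0: 2.8 MHz.
k=1: 21.8 MHz, 27.4 MHz.
k=2: 46.4 MHz, 52 MHz.
k=3: 71 MHz, 76.6 MHz.
k=4: 95.6 MHz, 101.2 MHz.
Within [14 MHz, 74.8 MHz]: 21.8 MHz, 27.4 MHz, 46.4 MHz, 52 MHz, 71 MHz.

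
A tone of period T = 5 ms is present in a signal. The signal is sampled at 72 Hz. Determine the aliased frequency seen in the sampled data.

T = 5 ms → f = 1/T = 200 Hz.
200 Hz mod fs = 56 Hz.
56 Hz > fs/2 = 36 Hz, folds to fs − 56 Hz = 16 Hz.

16 Hz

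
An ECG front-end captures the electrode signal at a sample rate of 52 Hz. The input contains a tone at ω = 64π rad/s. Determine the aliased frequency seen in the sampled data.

ω = 64π rad/s → f = ω/(2π) = 32 Hz.
32 Hz > fs/2 = 26 Hz, folds to fs − 32 Hz = 20 Hz.

20 Hz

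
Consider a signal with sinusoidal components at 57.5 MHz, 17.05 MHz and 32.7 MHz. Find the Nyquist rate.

115 MHz

Highest-frequency component: 57.5 MHz.
Nyquist rate = 2 × 57.5 MHz = 115 MHz.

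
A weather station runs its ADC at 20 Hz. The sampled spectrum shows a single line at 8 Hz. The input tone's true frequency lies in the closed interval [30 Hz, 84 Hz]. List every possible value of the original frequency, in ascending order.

Frequencies that alias to 8 Hz are k·fs ± 8 Hz for integer k ≥ 0.
k=0: 8 Hz.
k=1: 12 Hz, 28 Hz.
k=2: 32 Hz, 48 Hz.
k=3: 52 Hz, 68 Hz.
k=4: 72 Hz, 88 Hz.
k=5: 92 Hz, 108 Hz.
Within [30 Hz, 84 Hz]: 32 Hz, 48 Hz, 52 Hz, 68 Hz, 72 Hz.

32 Hz, 48 Hz, 52 Hz, 68 Hz, 72 Hz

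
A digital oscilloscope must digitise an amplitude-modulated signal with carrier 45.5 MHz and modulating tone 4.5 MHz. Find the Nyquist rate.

AM sidebands sit at fc ± fm = 41 MHz and 50 MHz.
Highest-frequency component: 50 MHz.
Nyquist rate = 2 × 50 MHz = 100 MHz.

100 MHz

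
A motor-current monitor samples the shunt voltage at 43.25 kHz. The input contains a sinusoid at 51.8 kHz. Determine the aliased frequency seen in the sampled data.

51.8 kHz mod fs = 8.55 kHz.
8.55 kHz ≤ fs/2 = 21.625 kHz, appears at 8.55 kHz.

8.55 kHz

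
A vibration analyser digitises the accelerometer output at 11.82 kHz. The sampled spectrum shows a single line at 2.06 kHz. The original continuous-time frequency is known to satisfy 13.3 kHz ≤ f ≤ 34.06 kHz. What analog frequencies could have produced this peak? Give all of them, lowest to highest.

13.88 kHz, 21.58 kHz, 25.7 kHz, 33.4 kHz

Frequencies that alias to 2.06 kHz are k·fs ± 2.06 kHz for integer k ≥ 0.
k=0: 2.06 kHz.
k=1: 9.76 kHz, 13.88 kHz.
k=2: 21.58 kHz, 25.7 kHz.
k=3: 33.4 kHz, 37.52 kHz.
k=4: 45.22 kHz, 49.34 kHz.
Within [13.3 kHz, 34.06 kHz]: 13.88 kHz, 21.58 kHz, 25.7 kHz, 33.4 kHz.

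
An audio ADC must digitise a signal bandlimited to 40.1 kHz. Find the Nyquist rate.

80.2 kHz

Nyquist rate = 2 × 40.1 kHz = 80.2 kHz.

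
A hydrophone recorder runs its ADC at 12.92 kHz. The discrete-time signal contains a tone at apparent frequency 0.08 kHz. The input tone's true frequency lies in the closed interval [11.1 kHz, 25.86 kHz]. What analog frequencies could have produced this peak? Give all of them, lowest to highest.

12.84 kHz, 13 kHz, 25.76 kHz

Frequencies that alias to 0.08 kHz are k·fs ± 0.08 kHz for integer k ≥ 0.
k=0: 0.08 kHz.
k=1: 12.84 kHz, 13 kHz.
k=2: 25.76 kHz, 25.92 kHz.
k=3: 38.68 kHz, 38.84 kHz.
Within [11.1 kHz, 25.86 kHz]: 12.84 kHz, 13 kHz, 25.76 kHz.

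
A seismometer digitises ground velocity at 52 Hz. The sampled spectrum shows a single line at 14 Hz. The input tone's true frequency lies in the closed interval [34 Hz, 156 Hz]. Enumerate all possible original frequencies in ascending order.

Frequencies that alias to 14 Hz are k·fs ± 14 Hz for integer k ≥ 0.
k=0: 14 Hz.
k=1: 38 Hz, 66 Hz.
k=2: 90 Hz, 118 Hz.
k=3: 142 Hz, 170 Hz.
k=4: 194 Hz, 222 Hz.
Within [34 Hz, 156 Hz]: 38 Hz, 66 Hz, 90 Hz, 118 Hz, 142 Hz.

38 Hz, 66 Hz, 90 Hz, 118 Hz, 142 Hz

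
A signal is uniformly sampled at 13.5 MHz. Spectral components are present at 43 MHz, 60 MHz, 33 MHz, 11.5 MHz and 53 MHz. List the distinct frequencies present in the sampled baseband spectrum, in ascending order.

fs/2 = 6.75 MHz.
43 MHz mod fs = 2.5 MHz.
2.5 MHz ≤ fs/2 = 6.75 MHz, appears at 2.5 MHz.
60 MHz mod fs = 6 MHz.
6 MHz ≤ fs/2 = 6.75 MHz, appears at 6 MHz.
33 MHz mod fs = 6 MHz.
6 MHz ≤ fs/2 = 6.75 MHz, appears at 6 MHz.
11.5 MHz > fs/2 = 6.75 MHz, folds to fs − 11.5 MHz = 2 MHz.
53 MHz mod fs = 12.5 MHz.
12.5 MHz > fs/2 = 6.75 MHz, folds to fs − 12.5 MHz = 1 MHz.
Distinct values: {1 MHz, 2 MHz, 2.5 MHz, 6 MHz}.

1 MHz, 2 MHz, 2.5 MHz, 6 MHz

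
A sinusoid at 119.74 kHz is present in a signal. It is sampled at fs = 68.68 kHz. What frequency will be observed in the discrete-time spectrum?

17.62 kHz

119.74 kHz mod fs = 51.06 kHz.
51.06 kHz > fs/2 = 34.34 kHz, folds to fs − 51.06 kHz = 17.62 kHz.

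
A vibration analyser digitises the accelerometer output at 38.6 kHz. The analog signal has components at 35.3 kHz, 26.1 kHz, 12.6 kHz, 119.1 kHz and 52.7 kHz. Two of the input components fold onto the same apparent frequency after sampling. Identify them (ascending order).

35.3 kHz, 119.1 kHz

fs/2 = 19.3 kHz.
35.3 kHz > fs/2 = 19.3 kHz, folds to fs − 35.3 kHz = 3.3 kHz.
26.1 kHz > fs/2 = 19.3 kHz, folds to fs − 26.1 kHz = 12.5 kHz.
12.6 kHz ≤ fs/2 = 19.3 kHz, passes unchanged.
119.1 kHz mod fs = 3.3 kHz.
3.3 kHz ≤ fs/2 = 19.3 kHz, appears at 3.3 kHz.
52.7 kHz mod fs = 14.1 kHz.
14.1 kHz ≤ fs/2 = 19.3 kHz, appears at 14.1 kHz.
35.3 kHz and 119.1 kHz both map to 3.3 kHz.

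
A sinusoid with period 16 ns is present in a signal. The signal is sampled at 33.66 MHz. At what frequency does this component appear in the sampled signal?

4.82 MHz

T = 16 ns → f = 1/T = 62.5 MHz.
62.5 MHz mod fs = 28.84 MHz.
28.84 MHz > fs/2 = 16.83 MHz, folds to fs − 28.84 MHz = 4.82 MHz.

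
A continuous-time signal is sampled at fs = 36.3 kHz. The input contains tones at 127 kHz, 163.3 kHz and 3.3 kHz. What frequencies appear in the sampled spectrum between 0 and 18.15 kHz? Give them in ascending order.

fs/2 = 18.15 kHz.
127 kHz mod fs = 18.1 kHz.
18.1 kHz ≤ fs/2 = 18.15 kHz, appears at 18.1 kHz.
163.3 kHz mod fs = 18.1 kHz.
18.1 kHz ≤ fs/2 = 18.15 kHz, appears at 18.1 kHz.
3.3 kHz ≤ fs/2 = 18.15 kHz, passes unchanged.
Distinct values: {3.3 kHz, 18.1 kHz}.

3.3 kHz, 18.1 kHz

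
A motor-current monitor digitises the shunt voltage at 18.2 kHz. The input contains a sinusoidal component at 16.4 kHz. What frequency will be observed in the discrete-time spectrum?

1.8 kHz

16.4 kHz > fs/2 = 9.1 kHz, folds to fs − 16.4 kHz = 1.8 kHz.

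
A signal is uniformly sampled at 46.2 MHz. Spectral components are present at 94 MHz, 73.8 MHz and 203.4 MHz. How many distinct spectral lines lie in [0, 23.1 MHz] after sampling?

fs/2 = 23.1 MHz.
94 MHz mod fs = 1.6 MHz.
1.6 MHz ≤ fs/2 = 23.1 MHz, appears at 1.6 MHz.
73.8 MHz mod fs = 27.6 MHz.
27.6 MHz > fs/2 = 23.1 MHz, folds to fs − 27.6 MHz = 18.6 MHz.
203.4 MHz mod fs = 18.6 MHz.
18.6 MHz ≤ fs/2 = 23.1 MHz, appears at 18.6 MHz.
Distinct values: {1.6 MHz, 18.6 MHz} → 2.

2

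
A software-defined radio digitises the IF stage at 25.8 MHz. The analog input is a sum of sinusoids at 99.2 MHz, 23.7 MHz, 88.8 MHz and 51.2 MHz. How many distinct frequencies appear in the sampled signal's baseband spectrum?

4

fs/2 = 12.9 MHz.
99.2 MHz mod fs = 21.8 MHz.
21.8 MHz > fs/2 = 12.9 MHz, folds to fs − 21.8 MHz = 4 MHz.
23.7 MHz > fs/2 = 12.9 MHz, folds to fs − 23.7 MHz = 2.1 MHz.
88.8 MHz mod fs = 11.4 MHz.
11.4 MHz ≤ fs/2 = 12.9 MHz, appears at 11.4 MHz.
51.2 MHz mod fs = 25.4 MHz.
25.4 MHz > fs/2 = 12.9 MHz, folds to fs − 25.4 MHz = 0.4 MHz.
Distinct values: {0.4 MHz, 2.1 MHz, 4 MHz, 11.4 MHz} → 4.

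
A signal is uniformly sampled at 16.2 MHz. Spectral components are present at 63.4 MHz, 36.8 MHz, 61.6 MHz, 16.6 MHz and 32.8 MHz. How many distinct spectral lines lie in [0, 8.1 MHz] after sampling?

4

fs/2 = 8.1 MHz.
63.4 MHz mod fs = 14.8 MHz.
14.8 MHz > fs/2 = 8.1 MHz, folds to fs − 14.8 MHz = 1.4 MHz.
36.8 MHz mod fs = 4.4 MHz.
4.4 MHz ≤ fs/2 = 8.1 MHz, appears at 4.4 MHz.
61.6 MHz mod fs = 13 MHz.
13 MHz > fs/2 = 8.1 MHz, folds to fs − 13 MHz = 3.2 MHz.
16.6 MHz mod fs = 0.4 MHz.
0.4 MHz ≤ fs/2 = 8.1 MHz, appears at 0.4 MHz.
32.8 MHz mod fs = 0.4 MHz.
0.4 MHz ≤ fs/2 = 8.1 MHz, appears at 0.4 MHz.
Distinct values: {0.4 MHz, 1.4 MHz, 3.2 MHz, 4.4 MHz} → 4.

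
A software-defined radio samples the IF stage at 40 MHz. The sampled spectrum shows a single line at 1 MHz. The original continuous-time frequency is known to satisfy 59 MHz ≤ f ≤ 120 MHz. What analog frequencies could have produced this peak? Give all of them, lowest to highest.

Frequencies that alias to 1 MHz are k·fs ± 1 MHz for integer k ≥ 0.
k=0: 1 MHz.
k=1: 39 MHz, 41 MHz.
k=2: 79 MHz, 81 MHz.
k=3: 119 MHz, 121 MHz.
k=4: 159 MHz, 161 MHz.
Within [59 MHz, 120 MHz]: 79 MHz, 81 MHz, 119 MHz.

79 MHz, 81 MHz, 119 MHz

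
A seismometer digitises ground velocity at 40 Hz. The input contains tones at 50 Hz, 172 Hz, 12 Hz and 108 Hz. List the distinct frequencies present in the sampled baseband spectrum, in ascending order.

10 Hz, 12 Hz

fs/2 = 20 Hz.
50 Hz mod fs = 10 Hz.
10 Hz ≤ fs/2 = 20 Hz, appears at 10 Hz.
172 Hz mod fs = 12 Hz.
12 Hz ≤ fs/2 = 20 Hz, appears at 12 Hz.
12 Hz ≤ fs/2 = 20 Hz, passes unchanged.
108 Hz mod fs = 28 Hz.
28 Hz > fs/2 = 20 Hz, folds to fs − 28 Hz = 12 Hz.
Distinct values: {10 Hz, 12 Hz}.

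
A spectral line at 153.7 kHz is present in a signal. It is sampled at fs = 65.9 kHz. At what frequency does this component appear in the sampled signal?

21.9 kHz

153.7 kHz mod fs = 21.9 kHz.
21.9 kHz ≤ fs/2 = 32.95 kHz, appears at 21.9 kHz.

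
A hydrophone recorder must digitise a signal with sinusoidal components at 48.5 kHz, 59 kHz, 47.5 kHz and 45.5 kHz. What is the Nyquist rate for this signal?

118 kHz

Highest-frequency component: 59 kHz.
Nyquist rate = 2 × 59 kHz = 118 kHz.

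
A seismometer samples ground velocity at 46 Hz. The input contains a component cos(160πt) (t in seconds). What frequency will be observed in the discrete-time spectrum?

ω = 160π rad/s → f = ω/(2π) = 80 Hz.
80 Hz mod fs = 34 Hz.
34 Hz > fs/2 = 23 Hz, folds to fs − 34 Hz = 12 Hz.

12 Hz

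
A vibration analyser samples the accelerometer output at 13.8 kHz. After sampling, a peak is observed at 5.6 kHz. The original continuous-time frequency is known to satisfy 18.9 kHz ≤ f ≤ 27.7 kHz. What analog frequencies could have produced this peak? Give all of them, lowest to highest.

19.4 kHz, 22 kHz

Frequencies that alias to 5.6 kHz are k·fs ± 5.6 kHz for integer k ≥ 0.
k=0: 5.6 kHz.
k=1: 8.2 kHz, 19.4 kHz.
k=2: 22 kHz, 33.2 kHz.
k=3: 35.8 kHz, 47 kHz.
Within [18.9 kHz, 27.7 kHz]: 19.4 kHz, 22 kHz.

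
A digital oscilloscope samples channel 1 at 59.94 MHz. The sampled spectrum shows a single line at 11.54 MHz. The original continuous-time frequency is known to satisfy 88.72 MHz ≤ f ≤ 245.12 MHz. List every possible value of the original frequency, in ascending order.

Frequencies that alias to 11.54 MHz are k·fs ± 11.54 MHz for integer k ≥ 0.
k=0: 11.54 MHz.
k=1: 48.4 MHz, 71.48 MHz.
k=2: 108.34 MHz, 131.42 MHz.
k=3: 168.28 MHz, 191.36 MHz.
k=4: 228.22 MHz, 251.3 MHz.
k=5: 288.16 MHz, 311.24 MHz.
Within [88.72 MHz, 245.12 MHz]: 108.34 MHz, 131.42 MHz, 168.28 MHz, 191.36 MHz, 228.22 MHz.

108.34 MHz, 131.42 MHz, 168.28 MHz, 191.36 MHz, 228.22 MHz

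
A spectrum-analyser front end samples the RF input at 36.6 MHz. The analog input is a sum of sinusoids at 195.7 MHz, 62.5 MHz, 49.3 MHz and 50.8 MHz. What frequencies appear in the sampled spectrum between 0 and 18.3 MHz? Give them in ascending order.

10.7 MHz, 12.7 MHz, 14.2 MHz

fs/2 = 18.3 MHz.
195.7 MHz mod fs = 12.7 MHz.
12.7 MHz ≤ fs/2 = 18.3 MHz, appears at 12.7 MHz.
62.5 MHz mod fs = 25.9 MHz.
25.9 MHz > fs/2 = 18.3 MHz, folds to fs − 25.9 MHz = 10.7 MHz.
49.3 MHz mod fs = 12.7 MHz.
12.7 MHz ≤ fs/2 = 18.3 MHz, appears at 12.7 MHz.
50.8 MHz mod fs = 14.2 MHz.
14.2 MHz ≤ fs/2 = 18.3 MHz, appears at 14.2 MHz.
Distinct values: {10.7 MHz, 12.7 MHz, 14.2 MHz}.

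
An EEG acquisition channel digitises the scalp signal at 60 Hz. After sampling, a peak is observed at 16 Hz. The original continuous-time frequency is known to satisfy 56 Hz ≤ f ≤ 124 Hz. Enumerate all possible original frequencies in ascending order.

76 Hz, 104 Hz

Frequencies that alias to 16 Hz are k·fs ± 16 Hz for integer k ≥ 0.
k=0: 16 Hz.
k=1: 44 Hz, 76 Hz.
k=2: 104 Hz, 136 Hz.
k=3: 164 Hz, 196 Hz.
Within [56 Hz, 124 Hz]: 76 Hz, 104 Hz.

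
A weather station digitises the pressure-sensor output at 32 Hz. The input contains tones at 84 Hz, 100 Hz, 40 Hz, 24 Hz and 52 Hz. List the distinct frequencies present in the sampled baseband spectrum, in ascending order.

4 Hz, 8 Hz, 12 Hz

fs/2 = 16 Hz.
84 Hz mod fs = 20 Hz.
20 Hz > fs/2 = 16 Hz, folds to fs − 20 Hz = 12 Hz.
100 Hz mod fs = 4 Hz.
4 Hz ≤ fs/2 = 16 Hz, appears at 4 Hz.
40 Hz mod fs = 8 Hz.
8 Hz ≤ fs/2 = 16 Hz, appears at 8 Hz.
24 Hz > fs/2 = 16 Hz, folds to fs − 24 Hz = 8 Hz.
52 Hz mod fs = 20 Hz.
20 Hz > fs/2 = 16 Hz, folds to fs − 20 Hz = 12 Hz.
Distinct values: {4 Hz, 8 Hz, 12 Hz}.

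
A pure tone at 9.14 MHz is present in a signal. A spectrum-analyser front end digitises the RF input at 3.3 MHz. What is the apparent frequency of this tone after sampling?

9.14 MHz mod fs = 2.54 MHz.
2.54 MHz > fs/2 = 1.65 MHz, folds to fs − 2.54 MHz = 0.76 MHz.

0.76 MHz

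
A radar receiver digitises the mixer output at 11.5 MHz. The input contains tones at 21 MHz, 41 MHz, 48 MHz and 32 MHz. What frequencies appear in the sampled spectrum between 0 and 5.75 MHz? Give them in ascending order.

2 MHz, 2.5 MHz, 5 MHz

fs/2 = 5.75 MHz.
21 MHz mod fs = 9.5 MHz.
9.5 MHz > fs/2 = 5.75 MHz, folds to fs − 9.5 MHz = 2 MHz.
41 MHz mod fs = 6.5 MHz.
6.5 MHz > fs/2 = 5.75 MHz, folds to fs − 6.5 MHz = 5 MHz.
48 MHz mod fs = 2 MHz.
2 MHz ≤ fs/2 = 5.75 MHz, appears at 2 MHz.
32 MHz mod fs = 9 MHz.
9 MHz > fs/2 = 5.75 MHz, folds to fs − 9 MHz = 2.5 MHz.
Distinct values: {2 MHz, 2.5 MHz, 5 MHz}.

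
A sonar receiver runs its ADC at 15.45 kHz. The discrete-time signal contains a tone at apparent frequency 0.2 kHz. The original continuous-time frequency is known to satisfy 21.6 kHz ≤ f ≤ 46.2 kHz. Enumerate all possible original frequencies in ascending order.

Frequencies that alias to 0.2 kHz are k·fs ± 0.2 kHz for integer k ≥ 0.
k=0: 0.2 kHz.
k=1: 15.25 kHz, 15.65 kHz.
k=2: 30.7 kHz, 31.1 kHz.
k=3: 46.15 kHz, 46.55 kHz.
k=4: 61.6 kHz, 62 kHz.
Within [21.6 kHz, 46.2 kHz]: 30.7 kHz, 31.1 kHz, 46.15 kHz.

30.7 kHz, 31.1 kHz, 46.15 kHz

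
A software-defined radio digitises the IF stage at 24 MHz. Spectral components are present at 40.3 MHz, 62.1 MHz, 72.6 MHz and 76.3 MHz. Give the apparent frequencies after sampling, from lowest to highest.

fs/2 = 12 MHz.
40.3 MHz mod fs = 16.3 MHz.
16.3 MHz > fs/2 = 12 MHz, folds to fs − 16.3 MHz = 7.7 MHz.
62.1 MHz mod fs = 14.1 MHz.
14.1 MHz > fs/2 = 12 MHz, folds to fs − 14.1 MHz = 9.9 MHz.
72.6 MHz mod fs = 0.6 MHz.
0.6 MHz ≤ fs/2 = 12 MHz, appears at 0.6 MHz.
76.3 MHz mod fs = 4.3 MHz.
4.3 MHz ≤ fs/2 = 12 MHz, appears at 4.3 MHz.
Distinct values: {0.6 MHz, 4.3 MHz, 7.7 MHz, 9.9 MHz}.

0.6 MHz, 4.3 MHz, 7.7 MHz, 9.9 MHz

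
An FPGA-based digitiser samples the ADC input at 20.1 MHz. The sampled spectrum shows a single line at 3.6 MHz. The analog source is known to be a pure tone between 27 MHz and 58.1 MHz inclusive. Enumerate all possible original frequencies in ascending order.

36.6 MHz, 43.8 MHz, 56.7 MHz

Frequencies that alias to 3.6 MHz are k·fs ± 3.6 MHz for integer k ≥ 0.
k=0: 3.6 MHz.
k=1: 16.5 MHz, 23.7 MHz.
k=2: 36.6 MHz, 43.8 MHz.
k=3: 56.7 MHz, 63.9 MHz.
k=4: 76.8 MHz, 84 MHz.
Within [27 MHz, 58.1 MHz]: 36.6 MHz, 43.8 MHz, 56.7 MHz.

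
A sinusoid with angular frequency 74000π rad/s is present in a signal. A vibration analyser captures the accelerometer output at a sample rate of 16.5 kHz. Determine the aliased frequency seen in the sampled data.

4 kHz

ω = 74000π rad/s → f = ω/(2π) = 37000 Hz = 37 kHz.
37 kHz mod fs = 4 kHz.
4 kHz ≤ fs/2 = 8.25 kHz, appears at 4 kHz.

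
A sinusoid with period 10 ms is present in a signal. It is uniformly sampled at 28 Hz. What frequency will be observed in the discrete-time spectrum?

12 Hz

T = 10 ms → f = 1/T = 100 Hz.
100 Hz mod fs = 16 Hz.
16 Hz > fs/2 = 14 Hz, folds to fs − 16 Hz = 12 Hz.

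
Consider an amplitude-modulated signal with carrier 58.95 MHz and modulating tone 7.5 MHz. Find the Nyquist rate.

132.9 MHz

AM sidebands sit at fc ± fm = 51.45 MHz and 66.45 MHz.
Highest-frequency component: 66.45 MHz.
Nyquist rate = 2 × 66.45 MHz = 132.9 MHz.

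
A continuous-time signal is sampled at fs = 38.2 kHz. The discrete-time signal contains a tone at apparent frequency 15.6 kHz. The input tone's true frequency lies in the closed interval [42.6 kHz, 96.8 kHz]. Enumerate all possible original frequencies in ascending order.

53.8 kHz, 60.8 kHz, 92 kHz

Frequencies that alias to 15.6 kHz are k·fs ± 15.6 kHz for integer k ≥ 0.
k=0: 15.6 kHz.
k=1: 22.6 kHz, 53.8 kHz.
k=2: 60.8 kHz, 92 kHz.
k=3: 99 kHz, 130.2 kHz.
Within [42.6 kHz, 96.8 kHz]: 53.8 kHz, 60.8 kHz, 92 kHz.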